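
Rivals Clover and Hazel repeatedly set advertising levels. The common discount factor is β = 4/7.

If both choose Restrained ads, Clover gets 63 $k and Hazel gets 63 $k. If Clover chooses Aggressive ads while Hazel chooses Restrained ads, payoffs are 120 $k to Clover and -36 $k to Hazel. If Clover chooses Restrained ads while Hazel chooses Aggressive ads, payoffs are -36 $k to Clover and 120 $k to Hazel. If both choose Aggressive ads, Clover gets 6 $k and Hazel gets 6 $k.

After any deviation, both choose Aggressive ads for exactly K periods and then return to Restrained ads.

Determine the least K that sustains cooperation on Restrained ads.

Need Σ_{k=1}^{K} β^k ≥ (120−63)/(63−6) = 1.0000 at β = 4/7.
At K = 2 the sum is 0.8980 < 1.0000; at K = 3 it is 1.0845 ≥ 1.0000.
So the minimum punishment length is K = 3.

3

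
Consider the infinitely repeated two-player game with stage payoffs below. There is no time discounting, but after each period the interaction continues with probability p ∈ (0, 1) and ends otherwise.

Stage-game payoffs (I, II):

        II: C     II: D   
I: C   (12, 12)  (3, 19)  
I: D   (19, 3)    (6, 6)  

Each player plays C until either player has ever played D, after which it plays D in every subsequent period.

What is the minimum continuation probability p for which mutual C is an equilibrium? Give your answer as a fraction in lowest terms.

With no time discounting, the continuation probability p plays the role of the discount factor.
Grim-trigger IC: 12/(1−p) ≥ 19 + 6p/(1−p) ⇒ p ≥ (19−12)/(19−6) = 7/13.

7/13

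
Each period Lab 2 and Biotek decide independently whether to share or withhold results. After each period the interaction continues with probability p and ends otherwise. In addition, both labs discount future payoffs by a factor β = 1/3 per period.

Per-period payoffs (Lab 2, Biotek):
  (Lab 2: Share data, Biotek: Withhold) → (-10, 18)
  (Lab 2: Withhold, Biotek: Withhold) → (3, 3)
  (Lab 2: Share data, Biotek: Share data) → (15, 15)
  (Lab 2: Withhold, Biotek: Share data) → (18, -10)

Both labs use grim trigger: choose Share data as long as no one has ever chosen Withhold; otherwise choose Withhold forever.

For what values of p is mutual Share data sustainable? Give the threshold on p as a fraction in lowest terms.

Expected continuation weight on next period's payoff is β·p = 1/3·p, which plays the role of the discount factor.
Cooperation requires 1/3·p ≥ (18−15)/(18−3) = 1/5, hence p ≥ 3/5.

3/5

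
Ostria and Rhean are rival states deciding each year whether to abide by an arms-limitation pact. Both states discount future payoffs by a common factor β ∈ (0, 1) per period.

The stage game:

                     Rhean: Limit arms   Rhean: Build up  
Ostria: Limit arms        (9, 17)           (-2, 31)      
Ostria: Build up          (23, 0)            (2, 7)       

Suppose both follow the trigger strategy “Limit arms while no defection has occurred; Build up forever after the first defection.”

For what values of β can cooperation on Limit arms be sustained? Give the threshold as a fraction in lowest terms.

Ostria's threshold: (23−9)/(23−2) = 2/3.
Rhean's threshold: (31−17)/(31−7) = 7/12.
2/3 > 7/12, so Ostria binds and β* = 2/3.

2/3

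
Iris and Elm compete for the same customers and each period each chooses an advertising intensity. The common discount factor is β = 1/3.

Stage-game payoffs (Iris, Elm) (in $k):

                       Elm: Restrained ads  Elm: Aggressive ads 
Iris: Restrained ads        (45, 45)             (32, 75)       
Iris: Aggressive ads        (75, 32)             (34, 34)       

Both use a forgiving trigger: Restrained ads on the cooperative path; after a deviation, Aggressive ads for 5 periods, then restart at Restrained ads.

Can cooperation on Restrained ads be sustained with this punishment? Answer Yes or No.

IC: β+…+β^5 ≥ (75−45)/(45−34) = 30/11.
At β = 1/3: partial sum = 0.4979 < 2.7273. Cooperation not sustainable.

No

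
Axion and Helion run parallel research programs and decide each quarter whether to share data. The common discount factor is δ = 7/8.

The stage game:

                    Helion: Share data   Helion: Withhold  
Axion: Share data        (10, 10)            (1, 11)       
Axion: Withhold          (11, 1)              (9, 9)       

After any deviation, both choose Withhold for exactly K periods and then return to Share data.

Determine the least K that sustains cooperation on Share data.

Need Σ_{k=1}^{K} δ^k ≥ (11−10)/(10−9) = 1.0000 at δ = 7/8.
At K = 1 the sum is 0.8750 < 1.0000; at K = 2 it is 1.6406 ≥ 1.0000.
So the minimum punishment length is K = 2.

2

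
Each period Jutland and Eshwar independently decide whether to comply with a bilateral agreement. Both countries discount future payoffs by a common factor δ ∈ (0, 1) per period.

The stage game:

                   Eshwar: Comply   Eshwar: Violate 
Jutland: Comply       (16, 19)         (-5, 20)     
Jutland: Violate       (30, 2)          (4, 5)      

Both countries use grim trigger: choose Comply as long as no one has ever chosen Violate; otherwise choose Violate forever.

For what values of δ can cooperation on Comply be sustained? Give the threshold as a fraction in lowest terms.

7/13

Jutland's threshold: (30−16)/(30−4) = 7/13.
Eshwar's threshold: (20−19)/(20−5) = 1/15.
7/13 > 1/15, so Jutland binds and δ* = 7/13.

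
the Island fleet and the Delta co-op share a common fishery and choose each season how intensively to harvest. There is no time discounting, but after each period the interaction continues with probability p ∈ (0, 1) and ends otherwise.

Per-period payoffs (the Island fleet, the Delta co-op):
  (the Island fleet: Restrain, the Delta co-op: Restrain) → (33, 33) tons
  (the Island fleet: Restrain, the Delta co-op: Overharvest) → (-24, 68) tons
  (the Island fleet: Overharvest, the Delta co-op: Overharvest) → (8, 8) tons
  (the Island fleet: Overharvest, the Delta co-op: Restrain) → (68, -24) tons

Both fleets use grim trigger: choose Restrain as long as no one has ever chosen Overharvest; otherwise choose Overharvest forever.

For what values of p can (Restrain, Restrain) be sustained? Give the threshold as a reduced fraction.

7/12

With no time discounting, the continuation probability p plays the role of the discount factor.
Grim-trigger IC: 33/(1−p) ≥ 68 + 8p/(1−p) ⇒ p ≥ (68−33)/(68−8) = 7/12.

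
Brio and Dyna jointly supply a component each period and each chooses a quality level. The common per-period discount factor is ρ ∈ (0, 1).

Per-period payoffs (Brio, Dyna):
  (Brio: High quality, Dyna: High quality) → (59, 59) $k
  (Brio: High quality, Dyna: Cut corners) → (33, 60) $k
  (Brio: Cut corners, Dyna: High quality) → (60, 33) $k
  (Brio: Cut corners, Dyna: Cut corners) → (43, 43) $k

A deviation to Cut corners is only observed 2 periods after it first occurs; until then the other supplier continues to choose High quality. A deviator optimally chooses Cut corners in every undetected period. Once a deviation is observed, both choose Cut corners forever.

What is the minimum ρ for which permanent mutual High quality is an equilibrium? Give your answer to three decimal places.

0.243

The best deviation is to choose Cut corners for all 2 undetected periods, earning 60 each, then 43 forever once detected.
Deviation value: 60(1−ρ^2)/(1−ρ) + 43ρ^2/(1−ρ); cooperation value: 59/(1−ρ).
IC: 59 ≥ 60(1−ρ^2) + 43ρ^2 = 60 − 17ρ^2.
So ρ^2 ≥ 1/17, giving ρ ≥ (1/17)^(1/2) ≈ 0.243.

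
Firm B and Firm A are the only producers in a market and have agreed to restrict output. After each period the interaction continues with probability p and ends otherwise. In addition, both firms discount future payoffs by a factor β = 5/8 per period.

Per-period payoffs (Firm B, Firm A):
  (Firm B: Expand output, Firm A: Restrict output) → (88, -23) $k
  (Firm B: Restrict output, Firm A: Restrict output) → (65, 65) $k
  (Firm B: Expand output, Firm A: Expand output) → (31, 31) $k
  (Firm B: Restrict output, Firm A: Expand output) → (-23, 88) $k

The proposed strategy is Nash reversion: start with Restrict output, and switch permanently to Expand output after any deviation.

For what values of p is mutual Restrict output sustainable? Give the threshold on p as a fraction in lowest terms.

With continuation probability p and discount β, the effective per-period discount factor is βp.
Grim-trigger IC: βp ≥ (88−65)/(88−31) = 23/57.
So p ≥ (23/57)/(5/8) = 184/285.

184/285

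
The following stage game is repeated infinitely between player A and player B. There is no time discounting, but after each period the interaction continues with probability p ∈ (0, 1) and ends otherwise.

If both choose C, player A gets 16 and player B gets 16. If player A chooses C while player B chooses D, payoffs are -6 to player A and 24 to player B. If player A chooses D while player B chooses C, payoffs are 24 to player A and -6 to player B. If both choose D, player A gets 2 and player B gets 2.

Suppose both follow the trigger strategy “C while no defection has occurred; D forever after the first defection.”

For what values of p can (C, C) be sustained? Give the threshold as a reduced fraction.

With no time discounting, the continuation probability p plays the role of the discount factor.
Grim-trigger IC: 16/(1−p) ≥ 24 + 2p/(1−p) ⇒ p ≥ (24−16)/(24−2) = 4/11.

4/11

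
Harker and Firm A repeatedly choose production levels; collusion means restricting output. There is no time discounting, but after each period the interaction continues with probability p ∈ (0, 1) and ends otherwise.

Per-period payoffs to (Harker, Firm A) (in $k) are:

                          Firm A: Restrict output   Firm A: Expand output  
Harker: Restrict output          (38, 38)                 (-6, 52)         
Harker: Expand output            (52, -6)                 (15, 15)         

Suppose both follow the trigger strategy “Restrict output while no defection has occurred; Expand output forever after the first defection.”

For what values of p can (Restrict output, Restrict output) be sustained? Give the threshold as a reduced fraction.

Expected cooperation value is 38 + p·38 + p²·38 + … = 38/(1−p); deviation gives 52 + p·15/(1−p).
38 ≥ 52(1−p) + 15p ⇒ 37p ≥ 14 ⇒ p ≥ 14/37.

14/37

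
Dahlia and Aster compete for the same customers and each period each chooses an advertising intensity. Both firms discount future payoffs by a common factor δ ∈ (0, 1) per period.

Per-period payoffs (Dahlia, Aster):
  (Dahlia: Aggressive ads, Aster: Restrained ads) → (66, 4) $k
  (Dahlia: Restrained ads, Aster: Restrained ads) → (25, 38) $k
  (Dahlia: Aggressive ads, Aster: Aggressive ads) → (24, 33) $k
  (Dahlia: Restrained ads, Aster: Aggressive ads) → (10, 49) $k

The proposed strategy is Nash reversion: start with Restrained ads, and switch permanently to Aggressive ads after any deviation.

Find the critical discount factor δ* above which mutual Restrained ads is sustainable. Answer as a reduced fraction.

41/42

Dahlia: cooperation gives 25 each period; deviation gives 66 once then 24 forever.
  25/(1−δ) ≥ 66 + 24δ/(1−δ) ⇒ δ ≥ 41/42.
Aster: cooperation gives 38 each period; deviation gives 49 once then 33 forever.
  δ ≥ 11/16.
Both must hold, so the binding constraint is Dahlia's: δ ≥ 41/42.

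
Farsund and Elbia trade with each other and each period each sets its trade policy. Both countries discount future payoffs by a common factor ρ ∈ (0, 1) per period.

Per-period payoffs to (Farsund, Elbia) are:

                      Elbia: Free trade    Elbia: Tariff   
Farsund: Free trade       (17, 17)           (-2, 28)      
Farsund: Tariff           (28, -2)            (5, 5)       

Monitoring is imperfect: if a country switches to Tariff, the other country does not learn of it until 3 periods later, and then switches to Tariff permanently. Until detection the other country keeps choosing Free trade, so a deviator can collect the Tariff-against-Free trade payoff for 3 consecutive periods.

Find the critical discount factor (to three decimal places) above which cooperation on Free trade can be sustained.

The best deviation is to choose Tariff for all 3 undetected periods, earning 28 each, then 5 forever once detected.
Deviation value: 28(1−ρ^3)/(1−ρ) + 5ρ^3/(1−ρ); cooperation value: 17/(1−ρ).
IC: 17 ≥ 28(1−ρ^3) + 5ρ^3 = 28 − 23ρ^3.
So ρ^3 ≥ 11/23, giving ρ ≥ (11/23)^(1/3) ≈ 0.782.

0.782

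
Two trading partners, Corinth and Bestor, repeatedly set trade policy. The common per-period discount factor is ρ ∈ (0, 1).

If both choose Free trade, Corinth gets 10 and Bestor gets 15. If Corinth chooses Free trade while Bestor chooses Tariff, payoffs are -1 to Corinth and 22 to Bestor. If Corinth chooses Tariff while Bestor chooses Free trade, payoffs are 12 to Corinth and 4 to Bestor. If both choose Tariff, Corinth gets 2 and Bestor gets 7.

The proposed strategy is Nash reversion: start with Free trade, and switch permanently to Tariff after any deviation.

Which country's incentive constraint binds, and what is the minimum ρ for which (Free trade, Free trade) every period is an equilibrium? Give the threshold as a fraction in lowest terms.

Corinth: cooperation gives 10 each period; deviation gives 12 once then 2 forever.
  10/(1−ρ) ≥ 12 + 2ρ/(1−ρ) ⇒ ρ ≥ 2/10 = 1/5.
Bestor: cooperation gives 15 each period; deviation gives 22 once then 7 forever.
  ρ ≥ 7/15.
Both must hold, so the binding constraint is Bestor's: ρ ≥ 7/15.

Bestor; ρ ≥ 7/15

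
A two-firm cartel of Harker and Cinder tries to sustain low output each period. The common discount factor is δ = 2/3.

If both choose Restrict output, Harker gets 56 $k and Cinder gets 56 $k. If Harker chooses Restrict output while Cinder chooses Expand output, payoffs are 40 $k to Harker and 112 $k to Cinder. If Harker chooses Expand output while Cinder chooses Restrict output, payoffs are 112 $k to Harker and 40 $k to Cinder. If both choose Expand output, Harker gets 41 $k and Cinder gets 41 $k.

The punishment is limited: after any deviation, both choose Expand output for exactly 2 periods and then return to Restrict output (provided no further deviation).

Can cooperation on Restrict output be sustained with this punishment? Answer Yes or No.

IC: δ+…+δ^2 ≥ (112−56)/(56−41) = 56/15.
At δ = 2/3: partial sum = 1.1111 < 3.7333. Cooperation not sustainable.

No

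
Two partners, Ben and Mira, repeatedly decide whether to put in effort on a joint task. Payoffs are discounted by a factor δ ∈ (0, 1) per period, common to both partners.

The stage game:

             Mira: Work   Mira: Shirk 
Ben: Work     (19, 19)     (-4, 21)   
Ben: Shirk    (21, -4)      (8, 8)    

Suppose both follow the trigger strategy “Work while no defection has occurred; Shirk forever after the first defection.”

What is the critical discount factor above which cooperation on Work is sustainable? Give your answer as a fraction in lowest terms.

19/(1−δ) ≥ 21 + 8δ/(1−δ)
19 ≥ 21 − 13δ
δ ≥ 2/13.

2/13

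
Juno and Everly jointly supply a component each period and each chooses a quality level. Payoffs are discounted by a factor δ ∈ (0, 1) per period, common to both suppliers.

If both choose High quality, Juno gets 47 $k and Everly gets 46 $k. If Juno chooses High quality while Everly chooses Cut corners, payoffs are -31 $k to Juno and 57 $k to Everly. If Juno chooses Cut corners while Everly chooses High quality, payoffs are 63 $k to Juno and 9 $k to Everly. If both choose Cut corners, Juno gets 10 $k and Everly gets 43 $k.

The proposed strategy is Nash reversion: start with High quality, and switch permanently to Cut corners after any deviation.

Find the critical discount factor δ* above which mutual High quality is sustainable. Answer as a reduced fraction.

For Juno: deviation gain 63−47 = 16, per-period punishment loss 47−10 = 37. IC gives δ ≥ 16/53.
For Everly: gain 11, loss 3 per period, so δ ≥ 11/14.
The tighter constraint is Everly's, so cooperation needs δ ≥ 11/14.

11/14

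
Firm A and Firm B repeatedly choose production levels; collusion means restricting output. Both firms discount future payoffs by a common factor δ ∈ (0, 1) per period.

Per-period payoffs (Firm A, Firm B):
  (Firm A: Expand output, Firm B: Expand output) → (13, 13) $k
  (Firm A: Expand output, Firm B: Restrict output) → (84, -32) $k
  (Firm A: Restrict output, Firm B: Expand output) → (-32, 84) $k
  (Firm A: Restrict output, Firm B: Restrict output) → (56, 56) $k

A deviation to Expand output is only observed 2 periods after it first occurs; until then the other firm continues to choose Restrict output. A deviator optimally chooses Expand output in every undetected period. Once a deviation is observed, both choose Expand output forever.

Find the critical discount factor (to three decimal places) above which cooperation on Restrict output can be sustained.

Deviating for the 2 undetected periods gains 84−56 = 28 per period over cooperation, then loses 56−13 = 43 per period forever once punishment starts.
Gain: 28(1 + δ + … + δ^1); loss: 43·δ^2/(1−δ).
No profitable deviation ⇔ 28(1−δ^2) ≤ 43·δ^2, i.e. δ^2 ≥ 28/(28+43) = 28/71.
Hence δ ≥ (28/71)^(1/2) ≈ 0.628.

0.628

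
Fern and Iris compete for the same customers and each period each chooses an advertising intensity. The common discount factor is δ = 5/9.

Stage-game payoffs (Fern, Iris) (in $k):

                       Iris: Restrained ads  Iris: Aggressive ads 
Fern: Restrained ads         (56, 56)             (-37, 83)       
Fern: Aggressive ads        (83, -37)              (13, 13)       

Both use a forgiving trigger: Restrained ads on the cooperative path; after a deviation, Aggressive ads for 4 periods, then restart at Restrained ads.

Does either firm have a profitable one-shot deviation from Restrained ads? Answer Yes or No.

A one-shot deviation gives 83 now, then 13 for 4 periods, then back to 56.
Gain from deviating: (83−56) today; loss: (56−13) in each of the next 4 periods.
No-deviation condition: (56−13)(δ+…+δ^4) ≥ 83−56, i.e. δ+…+δ^4 ≥ 27/43.
At δ = 5/9: δ+…+δ^4 = 1.1309 ≥ 0.6279.
So cooperation is sustainable.

No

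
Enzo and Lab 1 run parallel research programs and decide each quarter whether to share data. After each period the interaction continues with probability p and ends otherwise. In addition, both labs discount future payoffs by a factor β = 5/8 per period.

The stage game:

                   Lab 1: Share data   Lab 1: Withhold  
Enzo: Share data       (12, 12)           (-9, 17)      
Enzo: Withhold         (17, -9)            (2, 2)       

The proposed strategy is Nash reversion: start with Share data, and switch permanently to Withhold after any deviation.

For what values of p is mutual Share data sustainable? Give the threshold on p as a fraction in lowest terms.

Expected continuation weight on next period's payoff is β·p = 5/8·p, which plays the role of the discount factor.
Cooperation requires 5/8·p ≥ (17−12)/(17−2) = 1/3, hence p ≥ 8/15.

8/15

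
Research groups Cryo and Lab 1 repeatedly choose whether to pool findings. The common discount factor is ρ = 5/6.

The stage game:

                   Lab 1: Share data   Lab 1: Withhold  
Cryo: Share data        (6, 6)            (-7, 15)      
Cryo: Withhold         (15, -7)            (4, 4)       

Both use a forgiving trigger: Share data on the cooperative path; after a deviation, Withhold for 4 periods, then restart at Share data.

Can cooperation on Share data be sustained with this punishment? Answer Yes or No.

No

A one-shot deviation gives 15 now, then 4 for 4 periods, then back to 6.
Gain from deviating: (15−6) today; loss: (6−4) in each of the next 4 periods.
No-deviation condition: (6−4)(ρ+…+ρ^4) ≥ 15−6, i.e. ρ+…+ρ^4 ≥ 9/2.
At ρ = 5/6: ρ+…+ρ^4 = 2.5887 < 4.5000.
So cooperation is not sustainable.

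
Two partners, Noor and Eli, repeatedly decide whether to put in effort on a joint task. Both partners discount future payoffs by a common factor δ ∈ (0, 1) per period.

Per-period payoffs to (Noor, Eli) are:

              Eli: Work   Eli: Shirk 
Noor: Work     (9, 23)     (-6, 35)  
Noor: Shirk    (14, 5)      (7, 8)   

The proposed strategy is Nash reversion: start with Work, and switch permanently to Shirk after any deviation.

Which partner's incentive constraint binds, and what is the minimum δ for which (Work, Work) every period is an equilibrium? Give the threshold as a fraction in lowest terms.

Noor; δ ≥ 5/7

Noor: cooperation gives 9 each period; deviation gives 14 once then 7 forever.
  9/(1−δ) ≥ 14 + 7δ/(1−δ) ⇒ δ ≥ 5/7.
Eli: cooperation gives 23 each period; deviation gives 35 once then 8 forever.
  δ ≥ 12/27 = 4/9.
Both must hold, so the binding constraint is Noor's: δ ≥ 5/7.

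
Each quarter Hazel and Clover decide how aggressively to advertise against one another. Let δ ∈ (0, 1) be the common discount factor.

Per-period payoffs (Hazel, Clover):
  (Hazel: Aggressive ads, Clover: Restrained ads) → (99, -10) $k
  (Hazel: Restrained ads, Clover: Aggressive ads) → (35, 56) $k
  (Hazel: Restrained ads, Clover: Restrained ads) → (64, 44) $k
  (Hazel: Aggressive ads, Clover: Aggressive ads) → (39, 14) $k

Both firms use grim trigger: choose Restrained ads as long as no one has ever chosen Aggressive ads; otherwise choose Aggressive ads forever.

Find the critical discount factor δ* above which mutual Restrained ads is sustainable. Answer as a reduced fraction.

Hazel: cooperation gives 64 each period; deviation gives 99 once then 39 forever.
  64/(1−δ) ≥ 99 + 39δ/(1−δ) ⇒ δ ≥ 35/60 = 7/12.
Clover: cooperation gives 44 each period; deviation gives 56 once then 14 forever.
  δ ≥ 12/42 = 2/7.
Both must hold, so the binding constraint is Hazel's: δ ≥ 7/12.

7/12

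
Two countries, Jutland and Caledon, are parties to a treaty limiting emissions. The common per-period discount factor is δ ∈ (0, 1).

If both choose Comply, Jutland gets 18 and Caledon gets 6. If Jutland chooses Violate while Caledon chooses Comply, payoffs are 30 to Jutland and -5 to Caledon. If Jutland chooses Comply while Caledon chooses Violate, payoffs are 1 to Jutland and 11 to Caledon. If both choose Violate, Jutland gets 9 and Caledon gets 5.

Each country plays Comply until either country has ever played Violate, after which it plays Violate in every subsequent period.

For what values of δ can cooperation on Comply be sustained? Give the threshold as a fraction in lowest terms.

Jutland: cooperation gives 18 each period; deviation gives 30 once then 9 forever.
  18/(1−δ) ≥ 30 + 9δ/(1−δ) ⇒ δ ≥ 12/21 = 4/7.
Caledon: cooperation gives 6 each period; deviation gives 11 once then 5 forever.
  δ ≥ 5/6.
Both must hold, so the binding constraint is Caledon's: δ ≥ 5/6.

5/6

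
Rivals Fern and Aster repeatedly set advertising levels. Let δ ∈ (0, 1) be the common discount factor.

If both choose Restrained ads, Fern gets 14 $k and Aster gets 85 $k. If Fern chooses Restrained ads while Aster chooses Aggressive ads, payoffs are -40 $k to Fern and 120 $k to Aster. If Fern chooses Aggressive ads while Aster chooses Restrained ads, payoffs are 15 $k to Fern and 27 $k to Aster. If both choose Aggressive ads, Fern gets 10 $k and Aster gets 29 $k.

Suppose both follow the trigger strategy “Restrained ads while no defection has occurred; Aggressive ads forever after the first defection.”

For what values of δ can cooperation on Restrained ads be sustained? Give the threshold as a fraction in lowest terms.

Fern: cooperation gives 14 each period; deviation gives 15 once then 10 forever.
  14/(1−δ) ≥ 15 + 10δ/(1−δ) ⇒ δ ≥ 1/5.
Aster: cooperation gives 85 each period; deviation gives 120 once then 29 forever.
  δ ≥ 35/91 = 5/13.
Both must hold, so the binding constraint is Aster's: δ ≥ 5/13.

5/13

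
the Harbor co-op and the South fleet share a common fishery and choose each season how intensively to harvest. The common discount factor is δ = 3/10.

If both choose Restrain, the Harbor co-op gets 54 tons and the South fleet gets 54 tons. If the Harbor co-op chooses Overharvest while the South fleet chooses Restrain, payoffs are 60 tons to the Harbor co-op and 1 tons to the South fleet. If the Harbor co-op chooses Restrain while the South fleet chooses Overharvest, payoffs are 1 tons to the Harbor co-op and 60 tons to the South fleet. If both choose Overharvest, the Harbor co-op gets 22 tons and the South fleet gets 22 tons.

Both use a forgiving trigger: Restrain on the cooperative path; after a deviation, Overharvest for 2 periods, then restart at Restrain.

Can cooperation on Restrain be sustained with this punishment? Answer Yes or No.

Yes

IC: δ+…+δ^2 ≥ (60−54)/(54−22) = 3/16.
At δ = 3/10: partial sum = 0.3900 ≥ 0.1875. Cooperation sustainable.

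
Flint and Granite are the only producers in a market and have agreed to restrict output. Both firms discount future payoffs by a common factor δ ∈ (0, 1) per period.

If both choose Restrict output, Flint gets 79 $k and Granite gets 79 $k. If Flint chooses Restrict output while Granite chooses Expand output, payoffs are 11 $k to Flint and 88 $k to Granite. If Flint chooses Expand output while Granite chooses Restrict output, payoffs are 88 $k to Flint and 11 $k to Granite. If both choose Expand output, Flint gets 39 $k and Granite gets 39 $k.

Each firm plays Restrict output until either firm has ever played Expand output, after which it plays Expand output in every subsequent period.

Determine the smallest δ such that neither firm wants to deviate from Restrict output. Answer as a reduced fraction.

Cooperation forever yields 79 each period: 79/(1−δ).
Deviating yields 88 once, then 39 forever: 88 + 39δ/(1−δ).
No profitable deviation requires 79/(1−δ) ≥ 88 + 39δ/(1−δ).
Multiplying by (1−δ): 79 ≥ 88(1−δ) + 39δ = 88 − 49δ.
So 49δ ≥ 9, i.e. δ ≥ 9/49.

9/49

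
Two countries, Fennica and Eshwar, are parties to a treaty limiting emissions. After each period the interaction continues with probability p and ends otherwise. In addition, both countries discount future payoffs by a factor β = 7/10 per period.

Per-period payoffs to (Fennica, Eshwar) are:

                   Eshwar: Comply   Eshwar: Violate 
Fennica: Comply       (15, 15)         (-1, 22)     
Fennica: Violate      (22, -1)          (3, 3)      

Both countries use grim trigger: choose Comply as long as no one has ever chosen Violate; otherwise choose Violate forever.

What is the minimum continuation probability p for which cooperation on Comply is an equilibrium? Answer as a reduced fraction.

With continuation probability p and discount β, the effective per-period discount factor is βp.
Grim-trigger IC: βp ≥ (22−15)/(22−3) = 7/19.
So p ≥ (7/19)/(7/10) = 10/19.

10/19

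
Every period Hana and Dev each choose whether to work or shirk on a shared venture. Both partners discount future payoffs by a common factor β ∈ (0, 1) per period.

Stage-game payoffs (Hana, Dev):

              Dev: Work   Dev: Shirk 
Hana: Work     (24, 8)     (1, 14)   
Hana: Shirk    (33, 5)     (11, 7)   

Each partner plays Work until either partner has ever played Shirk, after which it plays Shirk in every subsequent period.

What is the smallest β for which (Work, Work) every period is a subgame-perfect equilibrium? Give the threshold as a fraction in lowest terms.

6/7

Hana: cooperation gives 24 each period; deviation gives 33 once then 11 forever.
  24/(1−β) ≥ 33 + 11β/(1−β) ⇒ β ≥ 9/22.
Dev: cooperation gives 8 each period; deviation gives 14 once then 7 forever.
  β ≥ 6/7.
Both must hold, so the binding constraint is Dev's: β ≥ 6/7.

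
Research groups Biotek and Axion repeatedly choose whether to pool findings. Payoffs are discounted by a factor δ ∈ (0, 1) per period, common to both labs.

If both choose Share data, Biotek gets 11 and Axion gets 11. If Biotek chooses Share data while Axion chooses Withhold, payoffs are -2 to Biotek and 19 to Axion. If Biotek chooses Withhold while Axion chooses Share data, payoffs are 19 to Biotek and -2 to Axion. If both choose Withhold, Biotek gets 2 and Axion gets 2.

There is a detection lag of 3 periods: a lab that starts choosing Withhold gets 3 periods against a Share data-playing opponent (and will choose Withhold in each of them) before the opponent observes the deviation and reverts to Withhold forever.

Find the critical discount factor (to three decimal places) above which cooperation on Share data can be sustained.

0.778

Deviating for the 3 undetected periods gains 19−11 = 8 per period over cooperation, then loses 11−2 = 9 per period forever once punishment starts.
Gain: 8(1 + δ + … + δ^2); loss: 9·δ^3/(1−δ).
No profitable deviation ⇔ 8(1−δ^3) ≤ 9·δ^3, i.e. δ^3 ≥ 8/(8+9) = 8/17.
Hence δ ≥ (8/17)^(1/3) ≈ 0.778.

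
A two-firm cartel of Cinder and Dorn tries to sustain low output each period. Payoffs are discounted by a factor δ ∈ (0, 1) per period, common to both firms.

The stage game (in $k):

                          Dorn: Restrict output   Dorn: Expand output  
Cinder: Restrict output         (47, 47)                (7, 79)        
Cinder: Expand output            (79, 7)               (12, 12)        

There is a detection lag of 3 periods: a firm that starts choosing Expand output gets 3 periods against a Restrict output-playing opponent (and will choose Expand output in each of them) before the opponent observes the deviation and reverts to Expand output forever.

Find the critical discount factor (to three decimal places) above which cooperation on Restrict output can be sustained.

A deviator earns 79 for 3 periods, then 12 forever; cooperating earns 47 forever. Multiplying the IC by (1−δ):
47 ≥ 79(1−δ^3) + 12δ^3, so 67·δ^3 ≥ 32 and δ^3 ≥ 32/67.
δ ≥ (32/67)^(1/3) ≈ 0.782.

0.782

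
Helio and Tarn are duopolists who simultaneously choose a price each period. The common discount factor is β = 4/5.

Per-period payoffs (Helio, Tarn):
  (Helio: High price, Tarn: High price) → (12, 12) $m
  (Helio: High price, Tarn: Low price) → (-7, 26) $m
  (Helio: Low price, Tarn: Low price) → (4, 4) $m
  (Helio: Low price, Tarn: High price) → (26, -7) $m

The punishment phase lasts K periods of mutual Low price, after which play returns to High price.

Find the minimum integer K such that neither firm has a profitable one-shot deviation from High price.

IC: β(1−β^K)/(1−β) ≥ (26−12)/(12−4) = 7/4.
With β = 4/5: need 1 − β^K ≥ 7/4·(1−4/5)/(4/5), i.e. β^K ≤ 0.5625.
Since (4/5)^2 = 0.6400 and (4/5)^3 = 0.5120, the smallest such K is 3.

3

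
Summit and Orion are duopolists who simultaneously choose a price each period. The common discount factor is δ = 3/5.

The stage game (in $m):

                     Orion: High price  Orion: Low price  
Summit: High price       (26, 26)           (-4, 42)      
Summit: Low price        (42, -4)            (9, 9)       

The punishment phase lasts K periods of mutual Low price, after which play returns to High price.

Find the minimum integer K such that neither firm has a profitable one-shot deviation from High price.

2

Need Σ_{k=1}^{K} δ^k ≥ (42−26)/(26−9) = 0.9412 at δ = 3/5.
At K = 1 the sum is 0.6000 < 0.9412; at K = 2 it is 0.9600 ≥ 0.9412.
So the minimum punishment length is K = 2.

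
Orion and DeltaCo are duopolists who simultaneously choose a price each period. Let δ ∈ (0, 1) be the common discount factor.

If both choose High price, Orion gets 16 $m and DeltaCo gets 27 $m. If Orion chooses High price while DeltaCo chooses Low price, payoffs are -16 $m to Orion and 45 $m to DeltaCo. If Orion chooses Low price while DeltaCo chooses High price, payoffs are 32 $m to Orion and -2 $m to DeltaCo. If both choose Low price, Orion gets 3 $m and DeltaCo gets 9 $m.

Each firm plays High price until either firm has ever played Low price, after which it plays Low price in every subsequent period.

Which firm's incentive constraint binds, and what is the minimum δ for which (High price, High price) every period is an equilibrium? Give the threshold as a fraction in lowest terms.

Orion; δ ≥ 16/29

Orion: cooperation gives 16 each period; deviation gives 32 once then 3 forever.
  16/(1−δ) ≥ 32 + 3δ/(1−δ) ⇒ δ ≥ 16/29.
DeltaCo: cooperation gives 27 each period; deviation gives 45 once then 9 forever.
  δ ≥ 18/36 = 1/2.
Both must hold, so the binding constraint is Orion's: δ ≥ 16/29.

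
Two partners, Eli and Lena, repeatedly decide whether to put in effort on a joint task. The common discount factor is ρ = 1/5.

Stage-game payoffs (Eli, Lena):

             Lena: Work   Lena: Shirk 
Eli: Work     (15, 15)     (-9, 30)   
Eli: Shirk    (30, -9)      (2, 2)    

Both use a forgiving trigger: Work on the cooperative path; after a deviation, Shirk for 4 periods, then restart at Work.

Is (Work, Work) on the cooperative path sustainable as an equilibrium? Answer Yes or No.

No

IC: ρ+…+ρ^4 ≥ (30−15)/(15−2) = 15/13.
At ρ = 1/5: partial sum = 0.2496 < 1.1538. Cooperation not sustainable.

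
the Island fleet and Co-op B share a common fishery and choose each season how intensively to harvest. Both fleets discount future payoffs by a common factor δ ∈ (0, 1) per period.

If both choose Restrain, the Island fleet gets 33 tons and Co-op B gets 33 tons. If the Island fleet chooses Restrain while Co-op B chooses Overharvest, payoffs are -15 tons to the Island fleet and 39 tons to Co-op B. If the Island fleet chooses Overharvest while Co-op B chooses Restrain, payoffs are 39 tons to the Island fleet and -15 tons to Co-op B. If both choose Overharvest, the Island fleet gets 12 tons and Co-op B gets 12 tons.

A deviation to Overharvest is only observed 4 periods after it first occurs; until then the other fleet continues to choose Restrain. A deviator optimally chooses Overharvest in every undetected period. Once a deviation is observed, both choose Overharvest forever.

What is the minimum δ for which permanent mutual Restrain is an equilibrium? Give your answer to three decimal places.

0.687

Deviating for the 4 undetected periods gains 39−33 = 6 per period over cooperation, then loses 33−12 = 21 per period forever once punishment starts.
Gain: 6(1 + δ + … + δ^3); loss: 21·δ^4/(1−δ).
No profitable deviation ⇔ 6(1−δ^4) ≤ 21·δ^4, i.e. δ^4 ≥ 6/(6+21) = 2/9.
Hence δ ≥ (2/9)^(1/4) ≈ 0.687.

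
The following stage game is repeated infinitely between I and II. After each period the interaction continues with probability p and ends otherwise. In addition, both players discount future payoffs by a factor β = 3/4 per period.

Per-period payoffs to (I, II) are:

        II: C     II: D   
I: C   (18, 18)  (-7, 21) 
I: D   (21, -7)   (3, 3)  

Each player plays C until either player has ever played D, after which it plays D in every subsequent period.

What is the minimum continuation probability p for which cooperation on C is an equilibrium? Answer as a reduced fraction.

2/9

With continuation probability p and discount β, the effective per-period discount factor is βp.
Grim-trigger IC: βp ≥ (21−18)/(21−3) = 1/6.
So p ≥ (1/6)/(3/4) = 2/9.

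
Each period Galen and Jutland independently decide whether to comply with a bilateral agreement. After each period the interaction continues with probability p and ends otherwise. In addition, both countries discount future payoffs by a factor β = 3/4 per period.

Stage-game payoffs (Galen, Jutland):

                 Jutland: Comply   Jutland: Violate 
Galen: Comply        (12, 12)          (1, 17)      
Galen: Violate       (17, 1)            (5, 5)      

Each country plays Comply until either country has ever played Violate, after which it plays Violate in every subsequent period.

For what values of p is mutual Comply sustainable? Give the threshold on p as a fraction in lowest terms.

With continuation probability p and discount β, the effective per-period discount factor is βp.
Grim-trigger IC: βp ≥ (17−12)/(17−5) = 5/12.
So p ≥ (5/12)/(3/4) = 5/9.

5/9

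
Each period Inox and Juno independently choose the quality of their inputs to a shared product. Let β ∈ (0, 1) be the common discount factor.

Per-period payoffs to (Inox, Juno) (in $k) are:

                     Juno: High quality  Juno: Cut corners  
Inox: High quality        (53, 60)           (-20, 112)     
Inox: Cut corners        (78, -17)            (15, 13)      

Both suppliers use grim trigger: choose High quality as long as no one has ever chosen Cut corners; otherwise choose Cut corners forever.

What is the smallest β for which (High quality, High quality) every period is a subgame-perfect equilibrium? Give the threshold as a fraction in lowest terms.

Inox's threshold: (78−53)/(78−15) = 25/63.
Juno's threshold: (112−60)/(112−13) = 52/99.
25/63 < 52/99, so Juno binds and β* = 52/99.

52/99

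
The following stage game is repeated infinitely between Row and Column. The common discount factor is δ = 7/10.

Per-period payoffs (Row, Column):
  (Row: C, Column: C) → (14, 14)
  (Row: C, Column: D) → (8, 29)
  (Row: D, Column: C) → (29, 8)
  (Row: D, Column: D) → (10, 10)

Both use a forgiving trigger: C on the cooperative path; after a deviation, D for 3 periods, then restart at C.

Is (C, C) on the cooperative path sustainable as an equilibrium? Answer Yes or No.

Comparing payoff streams over the 4 periods until play realigns: cooperate → 14(1+δ+…+δ^3); deviate → 29 + 10(δ+…+δ^3).
Cooperation is sustained iff (14−10)(δ+…+δ^3) ≥ 29−14.
δ+…+δ^3 = 7/10·(1−(7/10)^3)/(1−7/10) = 1.5330, and (29−14)/(14−10) = 3.7500.
1.5330 < 3.7500, so cooperation is not sustainable.

No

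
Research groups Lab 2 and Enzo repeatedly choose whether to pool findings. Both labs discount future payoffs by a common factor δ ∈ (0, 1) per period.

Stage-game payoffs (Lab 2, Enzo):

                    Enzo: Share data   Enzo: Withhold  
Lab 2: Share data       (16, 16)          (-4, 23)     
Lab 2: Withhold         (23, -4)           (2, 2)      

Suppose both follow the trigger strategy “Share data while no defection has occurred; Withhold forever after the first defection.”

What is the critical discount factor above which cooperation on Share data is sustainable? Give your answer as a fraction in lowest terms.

16/(1−δ) ≥ 23 + 2δ/(1−δ)
16 ≥ 23 − 21δ
δ ≥ 7/21 = 1/3.

1/3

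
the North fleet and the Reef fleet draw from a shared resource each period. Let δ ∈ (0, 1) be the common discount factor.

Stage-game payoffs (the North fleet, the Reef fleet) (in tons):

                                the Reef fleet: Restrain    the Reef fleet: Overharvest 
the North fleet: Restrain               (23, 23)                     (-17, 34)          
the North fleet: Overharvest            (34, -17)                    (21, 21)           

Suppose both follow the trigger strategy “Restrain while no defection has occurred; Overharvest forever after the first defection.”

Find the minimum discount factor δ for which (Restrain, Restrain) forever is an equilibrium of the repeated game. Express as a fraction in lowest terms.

23/(1−δ) ≥ 34 + 21δ/(1−δ)
23 ≥ 34 − 13δ
δ ≥ 11/13.

11/13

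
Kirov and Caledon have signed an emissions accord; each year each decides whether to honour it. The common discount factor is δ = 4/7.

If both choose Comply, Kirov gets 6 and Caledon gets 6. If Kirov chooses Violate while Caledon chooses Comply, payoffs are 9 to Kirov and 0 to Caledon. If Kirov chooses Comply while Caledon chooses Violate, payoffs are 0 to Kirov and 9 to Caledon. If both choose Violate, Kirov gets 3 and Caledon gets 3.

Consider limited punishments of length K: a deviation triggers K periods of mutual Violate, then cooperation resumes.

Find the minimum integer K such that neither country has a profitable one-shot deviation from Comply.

3

No profitable deviation requires (6−3)(δ+…+δ^K) ≥ 9−6, i.e. δ+…+δ^K ≥ 1 ≈ 1.0000.
With δ = 4/7, the partial sums are K=1: 0.5714, K=2: 0.8980, K=3: 1.0845.
K = 3 is the first length at which the sum reaches 1.0000.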